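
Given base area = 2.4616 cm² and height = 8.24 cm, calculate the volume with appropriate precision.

volume = 2.4616 cm² × 8.24 cm = 20.283584 cm³.
2.4616 has 5 significant figures; 8.24 has 3.
Division/multiplication keeps the fewest: 3 significant figures.
Rounded: 20.3 cm³.

20.3 cm³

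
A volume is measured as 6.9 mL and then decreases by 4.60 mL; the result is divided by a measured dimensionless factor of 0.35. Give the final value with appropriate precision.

6.9 mL − 4.60 mL = 2.30 mL; the difference is limited to 1 decimal place (2 s.f.).
Carrying full precision, 2.30 ÷ 0.35 = 6.57142857143… mL; 0.35 has 2 s.f., so the result keeps min(2, 2) = 2 s.f.
Rounded to 2 significant figures: 6.6 mL.

6.6 mL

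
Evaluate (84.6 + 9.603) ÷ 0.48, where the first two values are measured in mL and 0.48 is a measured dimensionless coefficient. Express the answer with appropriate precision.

2.0 × 10^2 mL

84.6 mL + 9.603 mL = 94.203 mL; the sum is limited to 1 decimal place (3 s.f.).
Carrying full precision, 94.203 ÷ 0.48 = 196.25625 mL; 0.48 has 2 s.f., so the result keeps min(3, 2) = 2 s.f.
Rounded to 2 significant figures: 2.0 × 10^2 mL.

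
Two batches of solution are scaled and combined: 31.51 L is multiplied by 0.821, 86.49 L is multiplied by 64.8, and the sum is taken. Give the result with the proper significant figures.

31.51 × 0.821 = 25.86971 → 25.9 L (3 s.f., last digit at the 10^-1 place).
86.49 × 64.8 = 5604.552 → 5.60 × 10³ L (3 s.f., last digit at the 10^1 place).
Sum: 5630.42171 L; keep the coarser place, 10^1.
Result: 5.63 × 10³ L.

5.63 × 10³ L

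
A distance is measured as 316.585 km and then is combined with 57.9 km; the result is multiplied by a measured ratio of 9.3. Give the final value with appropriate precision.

316.585 km + 57.9 km = 374.485 km; the sum is limited to 1 decimal place (4 s.f.).
Carrying full precision, 374.485 × 9.3 = 3482.7105 km; 9.3 has 2 s.f., so the result keeps min(4, 2) = 2 s.f.
Rounded to 2 significant figures: 3.5 × 10³ km.

3.5 × 10³ km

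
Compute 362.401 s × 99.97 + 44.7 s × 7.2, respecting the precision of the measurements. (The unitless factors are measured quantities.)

3.655 × 10⁴ s

362.401 × 99.97 = 36229.22797 → 3.623 × 10⁴ s (4 s.f., last digit at the 10^1 place).
44.7 × 7.2 = 321.84 → 3.2 × 10² s (2 s.f., last digit at the 10^1 place).
Sum: 36551.06797 s; keep the coarser place, 10^1.
Result: 3.655 × 10⁴ s.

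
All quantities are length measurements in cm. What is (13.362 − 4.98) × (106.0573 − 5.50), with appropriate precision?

13.362 − 4.98 = 8.382, limited to 2 d.p. → 3 s.f.; 106.0573 − 5.50 = 100.5573, limited to 2 d.p. → 5 s.f.
Carrying full precision, 8.382 × 100.5573 = 842.8712886; keep min(3, 5) = 3 s.f.
Rounded to 3 significant figures: 843 cm².

843 cm²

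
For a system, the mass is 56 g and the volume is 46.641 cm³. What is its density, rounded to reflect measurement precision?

density = 56 g ÷ 46.641 cm³ = 1.2006603632… g/cm³.
56 has 2 significant figures; 46.641 has 5.
Division/multiplication keeps the fewest: 2 significant figures.
Rounded: 1.2 g/cm³.

1.2 g/cm³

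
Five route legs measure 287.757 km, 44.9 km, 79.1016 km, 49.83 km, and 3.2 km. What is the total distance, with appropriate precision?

464.8 km

287.757 km + 44.9 km + 79.1016 km + 49.83 km + 3.2 km = 464.7886 km.
Addition/subtraction keeps the fewest decimal places: 287.757 → 3 decimal places, 44.9 → 1 decimal place, 79.1016 → 4 decimal places, 49.83 → 2 decimal places, 3.2 → 1 decimal place; limit is 1.
Rounded to 1 decimal place: 464.8 km.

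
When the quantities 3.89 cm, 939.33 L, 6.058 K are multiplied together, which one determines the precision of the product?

3.89 cm → 3 s.f.; 939.33 L → 5 s.f.; 6.058 K → 4 s.f.
The fewest is 3 significant figures, from 3.89 cm.

3.89 cm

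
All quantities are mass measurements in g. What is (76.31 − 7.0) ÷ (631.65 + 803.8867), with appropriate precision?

0.0483

76.31 − 7.0 = 69.31, limited to 1 d.p. → 3 s.f.; 631.65 + 803.8867 = 1435.5367, limited to 2 d.p. → 6 s.f.
Carrying full precision, 69.31 ÷ 1435.5367 = 0.0482815939154…; keep min(3, 6) = 3 s.f.
Rounded to 3 significant figures: 0.0483.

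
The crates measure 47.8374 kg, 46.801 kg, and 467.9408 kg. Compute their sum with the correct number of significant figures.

47.8374 kg + 46.801 kg + 467.9408 kg = 562.5792 kg.
Addition/subtraction keeps the fewest decimal places: 47.8374 → 4 decimal places, 46.801 → 3 decimal places, 467.9408 → 4 decimal places; limit is 3.
Rounded to 3 decimal places: 562.579 kg.

562.579 kg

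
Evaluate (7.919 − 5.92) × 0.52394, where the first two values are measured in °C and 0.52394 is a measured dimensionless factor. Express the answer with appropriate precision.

7.919 °C − 5.92 °C = 1.999 °C; the difference is limited to 2 decimal places (3 s.f.).
Carrying full precision, 1.999 × 0.52394 = 1.04735606 °C; 0.52394 has 5 s.f., so the result keeps min(3, 5) = 3 s.f.
Rounded to 3 significant figures: 1.05 °C.

1.05 °C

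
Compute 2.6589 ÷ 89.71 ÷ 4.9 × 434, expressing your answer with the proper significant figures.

2.6

2.6589 ÷ 89.71 ÷ 4.9 × 434 = 2.62515406787…
Multiplication/division keeps the fewest significant figures: 2.6589 → 5 s.f., 89.71 → 4 s.f., 4.9 → 2 s.f., 434 → 3 s.f.; limit is 2.
Rounded to 2 significant figures: 2.6.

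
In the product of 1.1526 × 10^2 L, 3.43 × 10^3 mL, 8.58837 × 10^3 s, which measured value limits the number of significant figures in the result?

1.1526 × 10^2 L → 5 s.f.; 3.43 × 10^3 mL → 3 s.f.; 8.58837 × 10^3 s → 6 s.f.
The fewest is 3 significant figures, from 3.43 × 10^3 mL.

3.43 × 10^3 mL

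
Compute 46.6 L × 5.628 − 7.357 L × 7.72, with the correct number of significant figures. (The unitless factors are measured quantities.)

46.6 × 5.628 = 262.2648 → 262 L (3 s.f., last digit at the 10^0 place).
7.357 × 7.72 = 56.79604 → 56.8 L (3 s.f., last digit at the 10^-1 place).
Difference: 205.46876 L; keep the coarser place, 10^0.
Result: 205 L.

205 L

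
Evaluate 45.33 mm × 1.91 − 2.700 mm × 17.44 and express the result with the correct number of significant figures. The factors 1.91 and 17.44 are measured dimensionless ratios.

39.5 mm

45.33 × 1.91 = 86.5803 → 86.6 mm (3 s.f., last digit at the 10^-1 place).
2.700 × 17.44 = 47.088 → 47.09 mm (4 s.f., last digit at the 10^-2 place).
Difference: 39.4923 mm; keep the coarser place, 10^-1.
Result: 39.5 mm.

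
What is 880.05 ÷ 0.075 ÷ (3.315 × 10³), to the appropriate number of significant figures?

880.05 ÷ 0.075 ÷ (3.315 × 10³) = 3.53966817496…
Multiplication/division keeps the fewest significant figures: 880.05 → 5 s.f., 0.075 → 2 s.f., 3.315 × 10³ → 4 s.f.; limit is 2.
Rounded to 2 significant figures: 3.5.

3.5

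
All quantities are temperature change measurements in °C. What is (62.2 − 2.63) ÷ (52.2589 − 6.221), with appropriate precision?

62.2 − 2.63 = 59.57, limited to 1 d.p. → 3 s.f.; 52.2589 − 6.221 = 46.0379, limited to 3 d.p. → 5 s.f.
Carrying full precision, 59.57 ÷ 46.0379 = 1.29393391097…; keep min(3, 5) = 3 s.f.
Rounded to 3 significant figures: 1.29.

1.29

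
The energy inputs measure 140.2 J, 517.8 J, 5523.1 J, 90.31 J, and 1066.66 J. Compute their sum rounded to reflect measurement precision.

7.3381 × 10³ J

140.2 J + 517.8 J + 5523.1 J + 90.31 J + 1066.66 J = 7338.07 J.
Addition/subtraction keeps the fewest decimal places: 140.2 → 1 decimal place, 517.8 → 1 decimal place, 5523.1 → 1 decimal place, 90.31 → 2 decimal places, 1066.66 → 2 decimal places; limit is 1.
Rounded to 1 decimal place: 7.3381 × 10³ J.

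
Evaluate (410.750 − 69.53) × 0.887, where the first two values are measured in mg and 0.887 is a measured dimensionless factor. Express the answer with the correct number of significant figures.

410.750 mg − 69.53 mg = 341.220 mg; the difference is limited to 2 decimal places (5 s.f.).
Carrying full precision, 341.220 × 0.887 = 302.66214 mg; 0.887 has 3 s.f., so the result keeps min(5, 3) = 3 s.f.
Rounded to 3 significant figures: 303 mg.

303 mg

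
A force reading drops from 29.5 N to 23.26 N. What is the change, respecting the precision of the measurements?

6.2 N

29.5 N − 23.26 N = 6.24 N.
Addition/subtraction keeps the fewest decimal places: 29.5 → 1 decimal place, 23.26 → 2 decimal places; limit is 1.
Rounded to 1 decimal place: 6.2 N.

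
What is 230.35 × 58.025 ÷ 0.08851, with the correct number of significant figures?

230.35 × 58.025 ÷ 0.08851 = 151011.848944…
Multiplication/division keeps the fewest significant figures: 230.35 → 5 s.f., 58.025 → 5 s.f., 0.08851 → 4 s.f.; limit is 4.
Rounded to 4 significant figures: 1.510 × 10⁵.

1.510 × 10⁵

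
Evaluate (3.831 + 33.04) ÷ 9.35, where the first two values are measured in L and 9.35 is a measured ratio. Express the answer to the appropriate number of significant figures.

3.831 L + 33.04 L = 36.871 L; the sum is limited to 2 decimal places (4 s.f.).
Carrying full precision, 36.871 ÷ 9.35 = 3.94342245989… L; 9.35 has 3 s.f., so the result keeps min(4, 3) = 3 s.f.
Rounded to 3 significant figures: 3.94 L.

3.94 L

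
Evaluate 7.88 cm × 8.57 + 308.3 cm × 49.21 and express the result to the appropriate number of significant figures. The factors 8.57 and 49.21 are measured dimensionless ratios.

7.88 × 8.57 = 67.5316 → 67.5 cm (3 s.f., last digit at the 10^-1 place).
308.3 × 49.21 = 15171.443 → 1.517 × 10⁴ cm (4 s.f., last digit at the 10^1 place).
Sum: 15238.9746 cm; keep the coarser place, 10^1.
Result: 1.524 × 10⁴ cm.

1.524 × 10⁴ cm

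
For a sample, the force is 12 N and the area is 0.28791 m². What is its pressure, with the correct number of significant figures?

pressure = 12 N ÷ 0.28791 m² = 41.6796915703… Pa.
12 has 2 significant figures; 0.28791 has 5.
Division/multiplication keeps the fewest: 2 significant figures.
Rounded: 42 Pa.

42 Pa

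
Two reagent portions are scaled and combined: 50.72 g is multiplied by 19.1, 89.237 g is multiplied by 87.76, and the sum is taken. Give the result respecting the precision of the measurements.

50.72 × 19.1 = 968.752 → 969 g (3 s.f., last digit at the 10^0 place).
89.237 × 87.76 = 7831.43912 → 7831 g (4 s.f., last digit at the 10^0 place).
Sum: 8800.19112 g; keep the coarser place, 10^0.
Result: 8.800 × 10³ g.

8.800 × 10³ g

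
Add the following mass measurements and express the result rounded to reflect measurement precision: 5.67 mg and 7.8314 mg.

13.50 mg

5.67 mg + 7.8314 mg = 13.5014 mg.
Addition/subtraction keeps the fewest decimal places: 5.67 → 2 decimal places, 7.8314 → 4 decimal places; limit is 2.
Rounded to 2 decimal places: 13.50 mg.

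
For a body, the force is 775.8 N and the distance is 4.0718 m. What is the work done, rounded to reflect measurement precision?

3159 J

work done = 775.8 N × 4.0718 m = 3158.90244 J.
775.8 has 4 significant figures; 4.0718 has 5.
Division/multiplication keeps the fewest: 4 significant figures.
Rounded: 3159 J.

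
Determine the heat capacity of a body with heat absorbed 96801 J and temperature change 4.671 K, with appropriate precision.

2.072 × 10⁴ J/K

heat capacity = 96801 J ÷ 4.671 K = 20723.8278741… J/K.
96801 has 5 significant figures; 4.671 has 4.
Division/multiplication keeps the fewest: 4 significant figures.
Rounded: 2.072 × 10⁴ J/K.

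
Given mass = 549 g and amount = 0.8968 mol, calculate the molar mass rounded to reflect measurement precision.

molar mass = 549 g ÷ 0.8968 mol = 612.176628011… g/mol.
549 has 3 significant figures; 0.8968 has 4.
Division/multiplication keeps the fewest: 3 significant figures.
Rounded: 612 g/mol.

612 g/mol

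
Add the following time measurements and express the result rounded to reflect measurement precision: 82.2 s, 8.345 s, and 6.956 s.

82.2 s + 8.345 s + 6.956 s = 97.501 s.
Addition/subtraction keeps the fewest decimal places: 82.2 → 1 decimal place, 8.345 → 3 decimal places, 6.956 → 3 decimal places; limit is 1.
Rounded to 1 decimal place: 97.5 s.

97.5 s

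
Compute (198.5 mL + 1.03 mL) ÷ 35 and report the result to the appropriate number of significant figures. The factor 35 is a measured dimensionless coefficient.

5.7 mL

198.5 mL + 1.03 mL = 199.53 mL; the sum is limited to 1 decimal place (4 s.f.).
Carrying full precision, 199.53 ÷ 35 = 5.70085714286… mL; 35 has 2 s.f., so the result keeps min(4, 2) = 2 s.f.
Rounded to 2 significant figures: 5.7 mL.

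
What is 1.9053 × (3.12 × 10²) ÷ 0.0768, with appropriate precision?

1.9053 × (3.12 × 10²) ÷ 0.0768 = 7740.28125
Multiplication/division keeps the fewest significant figures: 1.9053 → 5 s.f., 3.12 × 10² → 3 s.f., 0.0768 → 3 s.f.; limit is 3.
Rounded to 3 significant figures: 7.74 × 10³.

7.74 × 10³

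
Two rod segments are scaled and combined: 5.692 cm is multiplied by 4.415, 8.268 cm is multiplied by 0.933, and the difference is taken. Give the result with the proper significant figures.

5.692 × 4.415 = 25.13018 → 25.13 cm (4 s.f., last digit at the 10^-2 place).
8.268 × 0.933 = 7.714044 → 7.71 cm (3 s.f., last digit at the 10^-2 place).
Difference: 17.416136 cm; keep the coarser place, 10^-2.
Result: 17.42 cm.

17.42 cm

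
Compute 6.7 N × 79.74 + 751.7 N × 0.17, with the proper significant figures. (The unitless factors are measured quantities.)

6.6 × 10^2 N

6.7 × 79.74 = 534.258 → 5.3 × 10^2 N (2 s.f., last digit at the 10^1 place).
751.7 × 0.17 = 127.789 → 1.3 × 10^2 N (2 s.f., last digit at the 10^1 place).
Sum: 662.047 N; keep the coarser place, 10^1.
Result: 6.6 × 10^2 N.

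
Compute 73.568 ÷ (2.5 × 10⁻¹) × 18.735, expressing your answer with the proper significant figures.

5.5 × 10³

73.568 ÷ (2.5 × 10⁻¹) × 18.735 = 5513.18592
Multiplication/division keeps the fewest significant figures: 73.568 → 5 s.f., 2.5 × 10⁻¹ → 2 s.f., 18.735 → 5 s.f.; limit is 2.
Rounded to 2 significant figures: 5.5 × 10³.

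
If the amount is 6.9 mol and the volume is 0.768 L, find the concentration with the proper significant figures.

concentration = 6.9 mol ÷ 0.768 L = 8.984375 mol/L.
6.9 has 2 significant figures; 0.768 has 3.
Division/multiplication keeps the fewest: 2 significant figures.
Rounded: 9.0 mol/L.

9.0 mol/L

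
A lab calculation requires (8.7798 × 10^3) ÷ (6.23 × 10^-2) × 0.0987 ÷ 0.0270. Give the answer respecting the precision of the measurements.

(8.7798 × 10^3) ÷ (6.23 × 10^-2) × 0.0987 ÷ 0.0270 = 515169.28839…
Multiplication/division keeps the fewest significant figures: 8.7798 × 10^3 → 5 s.f., 6.23 × 10^-2 → 3 s.f., 0.0987 → 3 s.f., 0.0270 → 3 s.f.; limit is 3.
Rounded to 3 significant figures: 5.15 × 10^5.

5.15 × 10^5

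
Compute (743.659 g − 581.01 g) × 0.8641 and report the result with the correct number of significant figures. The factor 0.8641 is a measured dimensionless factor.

140.5 g

743.659 g − 581.01 g = 162.649 g; the difference is limited to 2 decimal places (5 s.f.).
Carrying full precision, 162.649 × 0.8641 = 140.5450009 g; 0.8641 has 4 s.f., so the result keeps min(5, 4) = 4 s.f.
Rounded to 4 significant figures: 140.5 g.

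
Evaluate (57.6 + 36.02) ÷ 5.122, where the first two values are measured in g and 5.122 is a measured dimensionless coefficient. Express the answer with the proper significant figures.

57.6 g + 36.02 g = 93.62 g; the sum is limited to 1 decimal place (3 s.f.).
Carrying full precision, 93.62 ÷ 5.122 = 18.2780163998… g; 5.122 has 4 s.f., so the result keeps min(3, 4) = 3 s.f.
Rounded to 3 significant figures: 18.3 g.

18.3 g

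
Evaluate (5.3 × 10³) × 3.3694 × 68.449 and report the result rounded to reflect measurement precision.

(5.3 × 10³) × 3.3694 × 68.449 = 1222349.92118
Multiplication/division keeps the fewest significant figures: 5.3 × 10³ → 2 s.f., 3.3694 → 5 s.f., 68.449 → 5 s.f.; limit is 2.
Rounded to 2 significant figures: 1.2 × 10⁶.

1.2 × 10⁶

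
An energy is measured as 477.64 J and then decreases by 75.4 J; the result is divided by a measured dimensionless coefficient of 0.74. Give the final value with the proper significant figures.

477.64 J − 75.4 J = 402.24 J; the difference is limited to 1 decimal place (4 s.f.).
Carrying full precision, 402.24 ÷ 0.74 = 543.567567568… J; 0.74 has 2 s.f., so the result keeps min(4, 2) = 2 s.f.
Rounded to 2 significant figures: 5.4 × 10^2 J.

5.4 × 10^2 J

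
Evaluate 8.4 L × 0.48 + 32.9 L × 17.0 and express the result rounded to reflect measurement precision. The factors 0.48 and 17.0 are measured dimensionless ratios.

8.4 × 0.48 = 4.032 → 4.0 L (2 s.f., last digit at the 10^-1 place).
32.9 × 17.0 = 559.3 → 559 L (3 s.f., last digit at the 10^0 place).
Sum: 563.332 L; keep the coarser place, 10^0.
Result: 563 L.

563 L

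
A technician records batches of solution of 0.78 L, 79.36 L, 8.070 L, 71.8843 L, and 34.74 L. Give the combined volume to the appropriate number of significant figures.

194.83 L

0.78 L + 79.36 L + 8.070 L + 71.8843 L + 34.74 L = 194.8343 L.
Addition/subtraction keeps the fewest decimal places: 0.78 → 2 decimal places, 79.36 → 2 decimal places, 8.070 → 3 decimal places, 71.8843 → 4 decimal places, 34.74 → 2 decimal places; limit is 2.
Rounded to 2 decimal places: 194.83 L.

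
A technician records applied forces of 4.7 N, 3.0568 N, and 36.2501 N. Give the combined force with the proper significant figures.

4.7 N + 3.0568 N + 36.2501 N = 44.0069 N.
Addition/subtraction keeps the fewest decimal places: 4.7 → 1 decimal place, 3.0568 → 4 decimal places, 36.2501 → 4 decimal places; limit is 1.
Rounded to 1 decimal place: 44.0 N.

44.0 N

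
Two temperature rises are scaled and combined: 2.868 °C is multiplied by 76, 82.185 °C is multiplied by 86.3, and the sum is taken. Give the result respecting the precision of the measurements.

2.868 × 76 = 217.968 → 2.2 × 10^2 °C (2 s.f., last digit at the 10^1 place).
82.185 × 86.3 = 7092.5655 → 7.09 × 10^3 °C (3 s.f., last digit at the 10^1 place).
Sum: 7310.5335 °C; keep the coarser place, 10^1.
Result: 7.31 × 10^3 °C.

7.31 × 10^3 °C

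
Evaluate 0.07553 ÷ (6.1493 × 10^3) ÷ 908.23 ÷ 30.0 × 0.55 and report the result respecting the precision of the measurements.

0.07553 ÷ (6.1493 × 10^3) ÷ 908.23 ÷ 30.0 × 0.55 = 2.47935888636 × 10^-10…
Multiplication/division keeps the fewest significant figures: 0.07553 → 4 s.f., 6.1493 × 10^3 → 5 s.f., 908.23 → 5 s.f., 30.0 → 3 s.f., 0.55 → 2 s.f.; limit is 2.
Rounded to 2 significant figures: 2.5 × 10^-10.

2.5 × 10^-10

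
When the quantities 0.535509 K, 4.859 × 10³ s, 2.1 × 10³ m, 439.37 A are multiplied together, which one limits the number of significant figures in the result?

2.1 × 10³ m

0.535509 K → 6 s.f.; 4.859 × 10³ s → 4 s.f.; 2.1 × 10³ m → 2 s.f.; 439.37 A → 5 s.f.
The fewest is 2 significant figures, from 2.1 × 10³ m.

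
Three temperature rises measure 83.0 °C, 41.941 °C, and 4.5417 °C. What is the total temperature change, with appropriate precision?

129.5 °C

83.0 °C + 41.941 °C + 4.5417 °C = 129.4827 °C.
Addition/subtraction keeps the fewest decimal places: 83.0 → 1 decimal place, 41.941 → 3 decimal places, 4.5417 → 4 decimal places; limit is 1.
Rounded to 1 decimal place: 129.5 °C.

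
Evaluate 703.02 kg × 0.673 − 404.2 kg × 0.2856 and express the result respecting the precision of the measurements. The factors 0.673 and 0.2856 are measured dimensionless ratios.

358 kg

703.02 × 0.673 = 473.13246 → 473 kg (3 s.f., last digit at the 10^0 place).
404.2 × 0.2856 = 115.43952 → 115.4 kg (4 s.f., last digit at the 10^-1 place).
Difference: 357.69294 kg; keep the coarser place, 10^0.
Result: 358 kg.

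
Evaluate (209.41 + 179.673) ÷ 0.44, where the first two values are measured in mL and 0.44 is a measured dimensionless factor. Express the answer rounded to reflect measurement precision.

209.41 mL + 179.673 mL = 389.083 mL; the sum is limited to 2 decimal places (5 s.f.).
Carrying full precision, 389.083 ÷ 0.44 = 884.279545455… mL; 0.44 has 2 s.f., so the result keeps min(5, 2) = 2 s.f.
Rounded to 2 significant figures: 8.8 × 10² mL.

8.8 × 10² mL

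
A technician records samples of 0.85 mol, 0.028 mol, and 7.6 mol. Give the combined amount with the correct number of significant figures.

8.5 mol

0.85 mol + 0.028 mol + 7.6 mol = 8.478 mol.
Addition/subtraction keeps the fewest decimal places: 0.85 → 2 decimal places, 0.028 → 3 decimal places, 7.6 → 1 decimal place; limit is 1.
Rounded to 1 decimal place: 8.5 mol.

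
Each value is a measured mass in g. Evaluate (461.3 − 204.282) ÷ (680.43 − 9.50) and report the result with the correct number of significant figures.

0.3831

461.3 − 204.282 = 257.018, limited to 1 d.p. → 4 s.f.; 680.43 − 9.50 = 670.93, limited to 2 d.p. → 5 s.f.
Carrying full precision, 257.018 ÷ 670.93 = 0.383077221171…; keep min(4, 5) = 4 s.f.
Rounded to 4 significant figures: 0.3831.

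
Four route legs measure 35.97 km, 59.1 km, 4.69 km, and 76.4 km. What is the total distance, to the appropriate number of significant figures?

176.2 km

35.97 km + 59.1 km + 4.69 km + 76.4 km = 176.16 km.
Addition/subtraction keeps the fewest decimal places: 35.97 → 2 decimal places, 59.1 → 1 decimal place, 4.69 → 2 decimal places, 76.4 → 1 decimal place; limit is 1.
Rounded to 1 decimal place: 176.2 km.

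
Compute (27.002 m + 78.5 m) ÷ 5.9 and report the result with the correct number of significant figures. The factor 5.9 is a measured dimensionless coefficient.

27.002 m + 78.5 m = 105.502 m; the sum is limited to 1 decimal place (4 s.f.).
Carrying full precision, 105.502 ÷ 5.9 = 17.8816949153… m; 5.9 has 2 s.f., so the result keeps min(4, 2) = 2 s.f.
Rounded to 2 significant figures: 18 m.

18 m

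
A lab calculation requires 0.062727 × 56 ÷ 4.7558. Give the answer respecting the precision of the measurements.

0.062727 × 56 ÷ 4.7558 = 0.738616426258…
Multiplication/division keeps the fewest significant figures: 0.062727 → 5 s.f., 56 → 2 s.f., 4.7558 → 5 s.f.; limit is 2.
Rounded to 2 significant figures: 7.4 × 10^-1.

7.4 × 10^-1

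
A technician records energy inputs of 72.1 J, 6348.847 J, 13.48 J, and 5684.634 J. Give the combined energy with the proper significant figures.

12119.1 J

72.1 J + 6348.847 J + 13.48 J + 5684.634 J = 12119.061 J.
Addition/subtraction keeps the fewest decimal places: 72.1 → 1 decimal place, 6348.847 → 3 decimal places, 13.48 → 2 decimal places, 5684.634 → 3 decimal places; limit is 1.
Rounded to 1 decimal place: 12119.1 J.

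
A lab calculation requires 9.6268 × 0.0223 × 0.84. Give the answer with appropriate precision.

1.8 × 10^-1

9.6268 × 0.0223 × 0.84 = 0.1803292176
Multiplication/division keeps the fewest significant figures: 9.6268 → 5 s.f., 0.0223 → 3 s.f., 0.84 → 2 s.f.; limit is 2.
Rounded to 2 significant figures: 1.8 × 10^-1.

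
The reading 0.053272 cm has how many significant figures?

0.053272: leading zeros are not significant.

5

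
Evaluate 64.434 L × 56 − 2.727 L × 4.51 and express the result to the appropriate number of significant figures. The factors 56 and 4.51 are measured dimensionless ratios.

3.6 × 10³ L

64.434 × 56 = 3608.304 → 3.6 × 10³ L (2 s.f., last digit at the 10^2 place).
2.727 × 4.51 = 12.29877 → 12.3 L (3 s.f., last digit at the 10^-1 place).
Difference: 3596.00523 L; keep the coarser place, 10^2.
Result: 3.6 × 10³ L.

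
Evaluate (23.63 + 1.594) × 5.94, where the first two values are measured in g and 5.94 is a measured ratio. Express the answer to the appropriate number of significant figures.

150. g

23.63 g + 1.594 g = 25.224 g; the sum is limited to 2 decimal places (4 s.f.).
Carrying full precision, 25.224 × 5.94 = 149.83056 g; 5.94 has 3 s.f., so the result keeps min(4, 3) = 3 s.f.
Rounded to 3 significant figures: 150. g.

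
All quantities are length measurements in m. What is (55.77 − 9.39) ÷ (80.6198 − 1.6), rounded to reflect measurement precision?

0.587

55.77 − 9.39 = 46.38, limited to 2 d.p. → 4 s.f.; 80.6198 − 1.6 = 79.0198, limited to 1 d.p. → 3 s.f.
Carrying full precision, 46.38 ÷ 79.0198 = 0.586941500738…; keep min(4, 3) = 3 s.f.
Rounded to 3 significant figures: 0.587.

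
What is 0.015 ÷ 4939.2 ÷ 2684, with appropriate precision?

1.1 × 10^-9

0.015 ÷ 4939.2 ÷ 2684 = 1.13149368753 × 10^-9…
Multiplication/division keeps the fewest significant figures: 0.015 → 2 s.f., 4939.2 → 5 s.f., 2684 → 4 s.f.; limit is 2.
Rounded to 2 significant figures: 1.1 × 10^-9.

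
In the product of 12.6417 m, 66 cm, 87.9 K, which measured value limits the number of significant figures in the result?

66 cm

12.6417 m → 6 s.f.; 66 cm → 2 s.f.; 87.9 K → 3 s.f.
The fewest is 2 significant figures, from 66 cm.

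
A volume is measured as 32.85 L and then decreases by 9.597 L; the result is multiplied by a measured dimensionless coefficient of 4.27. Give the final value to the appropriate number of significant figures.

99.3 L

32.85 L − 9.597 L = 23.253 L; the difference is limited to 2 decimal places (4 s.f.).
Carrying full precision, 23.253 × 4.27 = 99.29031 L; 4.27 has 3 s.f., so the result keeps min(4, 3) = 3 s.f.
Rounded to 3 significant figures: 99.3 L.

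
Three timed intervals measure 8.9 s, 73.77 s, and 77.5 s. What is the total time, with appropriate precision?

8.9 s + 73.77 s + 77.5 s = 160.17 s.
Addition/subtraction keeps the fewest decimal places: 8.9 → 1 decimal place, 73.77 → 2 decimal places, 77.5 → 1 decimal place; limit is 1.
Rounded to 1 decimal place: 160.2 s.

160.2 s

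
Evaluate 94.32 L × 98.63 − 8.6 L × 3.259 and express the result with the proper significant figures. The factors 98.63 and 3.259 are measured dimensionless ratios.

9.275 × 10³ L

94.32 × 98.63 = 9302.7816 → 9303 L (4 s.f., last digit at the 10^0 place).
8.6 × 3.259 = 28.0274 → 28 L (2 s.f., last digit at the 10^0 place).
Difference: 9274.7542 L; keep the coarser place, 10^0.
Result: 9.275 × 10³ L.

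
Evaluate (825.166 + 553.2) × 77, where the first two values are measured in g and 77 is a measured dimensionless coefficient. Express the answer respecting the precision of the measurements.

1.1 × 10⁵ g

825.166 g + 553.2 g = 1378.366 g; the sum is limited to 1 decimal place (5 s.f.).
Carrying full precision, 1378.366 × 77 = 106134.182 g; 77 has 2 s.f., so the result keeps min(5, 2) = 2 s.f.
Rounded to 2 significant figures: 1.1 × 10⁵ g.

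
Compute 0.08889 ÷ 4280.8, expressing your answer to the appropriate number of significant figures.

0.08889 ÷ 4280.8 = 0.0000207648103158…
Multiplication/division keeps the fewest significant figures: 0.08889 → 4 s.f., 4280.8 → 5 s.f.; limit is 4.
Rounded to 4 significant figures: 2.076 × 10^-5.

2.076 × 10^-5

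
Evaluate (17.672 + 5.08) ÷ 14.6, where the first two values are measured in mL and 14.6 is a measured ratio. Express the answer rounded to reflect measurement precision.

1.56 mL

17.672 mL + 5.08 mL = 22.752 mL; the sum is limited to 2 decimal places (4 s.f.).
Carrying full precision, 22.752 ÷ 14.6 = 1.55835616438… mL; 14.6 has 3 s.f., so the result keeps min(4, 3) = 3 s.f.
Rounded to 3 significant figures: 1.56 mL.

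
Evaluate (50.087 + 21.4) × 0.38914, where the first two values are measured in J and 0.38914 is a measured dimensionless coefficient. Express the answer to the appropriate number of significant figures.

50.087 J + 21.4 J = 71.487 J; the sum is limited to 1 decimal place (3 s.f.).
Carrying full precision, 71.487 × 0.38914 = 27.81845118 J; 0.38914 has 5 s.f., so the result keeps min(3, 5) = 3 s.f.
Rounded to 3 significant figures: 27.8 J.

27.8 J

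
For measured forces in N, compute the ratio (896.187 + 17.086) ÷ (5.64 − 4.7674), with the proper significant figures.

1.0 × 10^3

896.187 + 17.086 = 913.273, limited to 3 d.p. → 6 s.f.; 5.64 − 4.7674 = 0.8726, limited to 2 d.p. → 2 s.f.
Carrying full precision, 913.273 ÷ 0.8726 = 1046.61127664…; keep min(6, 2) = 2 s.f.
Rounded to 2 significant figures: 1.0 × 10^3.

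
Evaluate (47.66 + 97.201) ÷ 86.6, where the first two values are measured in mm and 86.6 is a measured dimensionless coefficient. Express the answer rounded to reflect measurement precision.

47.66 mm + 97.201 mm = 144.861 mm; the sum is limited to 2 decimal places (5 s.f.).
Carrying full precision, 144.861 ÷ 86.6 = 1.67275981524… mm; 86.6 has 3 s.f., so the result keeps min(5, 3) = 3 s.f.
Rounded to 3 significant figures: 1.67 mm.

1.67 mm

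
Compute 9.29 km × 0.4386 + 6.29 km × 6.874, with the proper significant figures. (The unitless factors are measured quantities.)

47.3 km

9.29 × 0.4386 = 4.074594 → 4.07 km (3 s.f., last digit at the 10^-2 place).
6.29 × 6.874 = 43.23746 → 43.2 km (3 s.f., last digit at the 10^-1 place).
Sum: 47.312054 km; keep the coarser place, 10^-1.
Result: 47.3 km.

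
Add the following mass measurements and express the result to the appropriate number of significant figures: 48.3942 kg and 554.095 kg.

48.3942 kg + 554.095 kg = 602.4892 kg.
Addition/subtraction keeps the fewest decimal places: 48.3942 → 4 decimal places, 554.095 → 3 decimal places; limit is 3.
Rounded to 3 decimal places: 602.489 kg.

602.489 kg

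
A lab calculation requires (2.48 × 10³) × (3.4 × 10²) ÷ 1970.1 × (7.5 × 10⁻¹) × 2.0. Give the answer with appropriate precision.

(2.48 × 10³) × (3.4 × 10²) ÷ 1970.1 × (7.5 × 10⁻¹) × 2.0 = 641.997868129…
Multiplication/division keeps the fewest significant figures: 2.48 × 10³ → 3 s.f., 3.4 × 10² → 2 s.f., 1970.1 → 5 s.f., 7.5 × 10⁻¹ → 2 s.f., 2.0 → 2 s.f.; limit is 2.
Rounded to 2 significant figures: 6.4 × 10².

6.4 × 10²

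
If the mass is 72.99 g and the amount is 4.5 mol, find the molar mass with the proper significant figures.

molar mass = 72.99 g ÷ 4.5 mol = 16.22 g/mol.
72.99 has 4 significant figures; 4.5 has 2.
Division/multiplication keeps the fewest: 2 significant figures.
Rounded: 16 g/mol.

16 g/mol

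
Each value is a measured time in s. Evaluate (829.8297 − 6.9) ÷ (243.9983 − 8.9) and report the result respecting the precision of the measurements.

3.500

829.8297 − 6.9 = 822.9297, limited to 1 d.p. → 4 s.f.; 243.9983 − 8.9 = 235.0983, limited to 1 d.p. → 4 s.f.
Carrying full precision, 822.9297 ÷ 235.0983 = 3.50036431569…; keep min(4, 4) = 4 s.f.
Rounded to 4 significant figures: 3.500.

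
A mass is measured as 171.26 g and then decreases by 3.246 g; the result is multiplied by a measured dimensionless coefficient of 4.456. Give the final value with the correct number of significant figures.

171.26 g − 3.246 g = 168.014 g; the difference is limited to 2 decimal places (5 s.f.).
Carrying full precision, 168.014 × 4.456 = 748.670384 g; 4.456 has 4 s.f., so the result keeps min(5, 4) = 4 s.f.
Rounded to 4 significant figures: 748.7 g.

748.7 g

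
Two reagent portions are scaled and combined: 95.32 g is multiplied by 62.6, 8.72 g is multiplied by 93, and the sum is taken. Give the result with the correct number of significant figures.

6.78 × 10^3 g

95.32 × 62.6 = 5967.032 → 5.97 × 10^3 g (3 s.f., last digit at the 10^1 place).
8.72 × 93 = 810.96 → 8.1 × 10^2 g (2 s.f., last digit at the 10^1 place).
Sum: 6777.992 g; keep the coarser place, 10^1.
Result: 6.78 × 10^3 g.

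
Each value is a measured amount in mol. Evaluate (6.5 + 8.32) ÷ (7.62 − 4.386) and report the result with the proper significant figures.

6.5 + 8.32 = 14.82, limited to 1 d.p. → 3 s.f.; 7.62 − 4.386 = 3.234, limited to 2 d.p. → 3 s.f.
Carrying full precision, 14.82 ÷ 3.234 = 4.58256029685…; keep min(3, 3) = 3 s.f.
Rounded to 3 significant figures: 4.58.

4.58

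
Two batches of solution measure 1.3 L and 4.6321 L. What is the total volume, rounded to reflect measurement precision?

1.3 L + 4.6321 L = 5.9321 L.
Addition/subtraction keeps the fewest decimal places: 1.3 → 1 decimal place, 4.6321 → 4 decimal places; limit is 1.
Rounded to 1 decimal place: 5.9 L.

5.9 L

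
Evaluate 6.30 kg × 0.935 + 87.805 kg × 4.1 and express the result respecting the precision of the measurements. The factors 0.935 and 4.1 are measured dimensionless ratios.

3.7 × 10^2 kg

6.30 × 0.935 = 5.8905 → 5.89 kg (3 s.f., last digit at the 10^-2 place).
87.805 × 4.1 = 360.0005 → 3.6 × 10^2 kg (2 s.f., last digit at the 10^1 place).
Sum: 365.891 kg; keep the coarser place, 10^1.
Result: 3.7 × 10^2 kg.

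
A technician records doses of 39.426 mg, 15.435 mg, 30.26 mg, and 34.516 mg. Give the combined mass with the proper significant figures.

119.64 mg

39.426 mg + 15.435 mg + 30.26 mg + 34.516 mg = 119.637 mg.
Addition/subtraction keeps the fewest decimal places: 39.426 → 3 decimal places, 15.435 → 3 decimal places, 30.26 → 2 decimal places, 34.516 → 3 decimal places; limit is 2.
Rounded to 2 decimal places: 119.64 mg.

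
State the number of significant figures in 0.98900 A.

5

0.98900: leading zeros are not significant; trailing zeros after a decimal point are significant.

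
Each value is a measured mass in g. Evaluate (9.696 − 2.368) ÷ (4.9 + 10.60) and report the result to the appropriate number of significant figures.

0.473

9.696 − 2.368 = 7.328, limited to 3 d.p. → 4 s.f.; 4.9 + 10.60 = 15.50, limited to 1 d.p. → 3 s.f.
Carrying full precision, 7.328 ÷ 15.50 = 0.472774193548…; keep min(4, 3) = 3 s.f.
Rounded to 3 significant figures: 0.473.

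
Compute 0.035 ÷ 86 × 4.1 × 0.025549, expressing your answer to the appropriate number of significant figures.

4.3 × 10^-5

0.035 ÷ 86 × 4.1 × 0.025549 = 0.0000426311802326…
Multiplication/division keeps the fewest significant figures: 0.035 → 2 s.f., 86 → 2 s.f., 4.1 → 2 s.f., 0.025549 → 5 s.f.; limit is 2.
Rounded to 2 significant figures: 4.3 × 10^-5.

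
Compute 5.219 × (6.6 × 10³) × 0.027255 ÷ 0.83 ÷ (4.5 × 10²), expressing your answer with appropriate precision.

2.5

5.219 × (6.6 × 10³) × 0.027255 ÷ 0.83 ÷ (4.5 × 10²) = 2.51354585542…
Multiplication/division keeps the fewest significant figures: 5.219 → 4 s.f., 6.6 × 10³ → 2 s.f., 0.027255 → 5 s.f., 0.83 → 2 s.f., 4.5 × 10² → 2 s.f.; limit is 2.
Rounded to 2 significant figures: 2.5.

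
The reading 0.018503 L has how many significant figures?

0.018503: leading zeros are not significant; zeros between nonzero digits are significant.

5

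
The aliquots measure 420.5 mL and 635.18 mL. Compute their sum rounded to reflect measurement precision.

420.5 mL + 635.18 mL = 1055.68 mL.
Addition/subtraction keeps the fewest decimal places: 420.5 → 1 decimal place, 635.18 → 2 decimal places; limit is 1.
Rounded to 1 decimal place: 1055.7 mL.

1055.7 mL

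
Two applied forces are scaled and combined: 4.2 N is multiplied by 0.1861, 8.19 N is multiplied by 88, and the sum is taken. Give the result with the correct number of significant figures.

7.2 × 10^2 N

4.2 × 0.1861 = 0.78162 → 0.78 N (2 s.f., last digit at the 10^-2 place).
8.19 × 88 = 720.72 → 7.2 × 10^2 N (2 s.f., last digit at the 10^1 place).
Sum: 721.50162 N; keep the coarser place, 10^1.
Result: 7.2 × 10^2 N.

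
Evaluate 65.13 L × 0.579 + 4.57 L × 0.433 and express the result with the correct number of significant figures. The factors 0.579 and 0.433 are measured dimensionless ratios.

65.13 × 0.579 = 37.71027 → 37.7 L (3 s.f., last digit at the 10^-1 place).
4.57 × 0.433 = 1.97881 → 1.98 L (3 s.f., last digit at the 10^-2 place).
Sum: 39.68908 L; keep the coarser place, 10^-1.
Result: 39.7 L.

39.7 L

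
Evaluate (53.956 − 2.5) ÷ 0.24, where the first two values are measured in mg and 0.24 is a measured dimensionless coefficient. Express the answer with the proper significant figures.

2.1 × 10^2 mg

53.956 mg − 2.5 mg = 51.456 mg; the difference is limited to 1 decimal place (3 s.f.).
Carrying full precision, 51.456 ÷ 0.24 = 214.4 mg; 0.24 has 2 s.f., so the result keeps min(3, 2) = 2 s.f.
Rounded to 2 significant figures: 2.1 × 10^2 mg.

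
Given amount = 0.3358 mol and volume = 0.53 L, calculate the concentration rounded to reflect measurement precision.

concentration = 0.3358 mol ÷ 0.53 L = 0.63358490566… mol/L.
0.3358 has 4 significant figures; 0.53 has 2.
Division/multiplication keeps the fewest: 2 significant figures.
Rounded: 0.63 mol/L.

0.63 mol/L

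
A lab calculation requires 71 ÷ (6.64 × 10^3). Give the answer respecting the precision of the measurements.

71 ÷ (6.64 × 10^3) = 0.0106927710843…
Multiplication/division keeps the fewest significant figures: 71 → 2 s.f., 6.64 × 10^3 → 3 s.f.; limit is 2.
Rounded to 2 significant figures: 0.011.

0.011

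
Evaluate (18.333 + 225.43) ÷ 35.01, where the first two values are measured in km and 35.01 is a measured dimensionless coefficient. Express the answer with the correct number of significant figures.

18.333 km + 225.43 km = 243.763 km; the sum is limited to 2 decimal places (5 s.f.).
Carrying full precision, 243.763 ÷ 35.01 = 6.9626678092… km; 35.01 has 4 s.f., so the result keeps min(5, 4) = 4 s.f.
Rounded to 4 significant figures: 6.963 km.

6.963 km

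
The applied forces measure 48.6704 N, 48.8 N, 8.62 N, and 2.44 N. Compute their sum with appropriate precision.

108.5 N

48.6704 N + 48.8 N + 8.62 N + 2.44 N = 108.5304 N.
Addition/subtraction keeps the fewest decimal places: 48.6704 → 4 decimal places, 48.8 → 1 decimal place, 8.62 → 2 decimal places, 2.44 → 2 decimal places; limit is 1.
Rounded to 1 decimal place: 108.5 N.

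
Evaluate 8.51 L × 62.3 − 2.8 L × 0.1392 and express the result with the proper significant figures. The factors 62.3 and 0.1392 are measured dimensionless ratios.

8.51 × 62.3 = 530.173 → 5.30 × 10^2 L (3 s.f., last digit at the 10^0 place).
2.8 × 0.1392 = 0.38976 → 0.39 L (2 s.f., last digit at the 10^-2 place).
Difference: 529.78324 L; keep the coarser place, 10^0.
Result: 5.30 × 10^2 L.

5.30 × 10^2 L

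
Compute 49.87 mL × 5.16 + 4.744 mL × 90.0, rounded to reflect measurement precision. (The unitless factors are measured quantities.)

684 mL

49.87 × 5.16 = 257.3292 → 257 mL (3 s.f., last digit at the 10^0 place).
4.744 × 90.0 = 426.96 → 427 mL (3 s.f., last digit at the 10^0 place).
Sum: 684.2892 mL; keep the coarser place, 10^0.
Result: 684 mL.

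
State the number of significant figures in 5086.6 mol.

5

5086.6: zeros between nonzero digits are significant.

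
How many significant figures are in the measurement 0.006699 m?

0.006699: leading zeros are not significant.

4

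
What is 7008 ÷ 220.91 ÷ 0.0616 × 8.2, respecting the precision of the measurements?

4.2 × 10^3

7008 ÷ 220.91 ÷ 0.0616 × 8.2 = 4222.91031136…
Multiplication/division keeps the fewest significant figures: 7008 → 4 s.f., 220.91 → 5 s.f., 0.0616 → 3 s.f., 8.2 → 2 s.f.; limit is 2.
Rounded to 2 significant figures: 4.2 × 10^3.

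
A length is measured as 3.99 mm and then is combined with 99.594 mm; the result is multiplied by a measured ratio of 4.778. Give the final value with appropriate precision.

3.99 mm + 99.594 mm = 103.584 mm; the sum is limited to 2 decimal places (5 s.f.).
Carrying full precision, 103.584 × 4.778 = 494.924352 mm; 4.778 has 4 s.f., so the result keeps min(5, 4) = 4 s.f.
Rounded to 4 significant figures: 494.9 mm.

494.9 mm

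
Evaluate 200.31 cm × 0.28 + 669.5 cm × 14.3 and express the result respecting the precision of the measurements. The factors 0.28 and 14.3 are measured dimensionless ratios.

9.63 × 10³ cm

200.31 × 0.28 = 56.0868 → 56 cm (2 s.f., last digit at the 10^0 place).
669.5 × 14.3 = 9573.85 → 9.57 × 10³ cm (3 s.f., last digit at the 10^1 place).
Sum: 9629.9368 cm; keep the coarser place, 10^1.
Result: 9.63 × 10³ cm.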